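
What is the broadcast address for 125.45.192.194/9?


Network: 125.0.0.0/9
Host bits = 23
Set all host bits to 1:
Broadcast: 125.127.255.255


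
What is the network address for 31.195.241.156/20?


IP:   00011111.11000011.11110001.10011100
Mask: 11111111.11111111.11110000.00000000
AND operation:
Net:  00011111.11000011.11110000.00000000
Network: 31.195.240.0/20


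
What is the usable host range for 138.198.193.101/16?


Network: 138.198.0.0
Broadcast: 138.198.255.255
First usable = network + 1
Last usable = broadcast - 1
Range: 138.198.0.1 to 138.198.255.254


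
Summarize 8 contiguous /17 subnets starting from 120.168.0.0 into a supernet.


Original prefix: /17
Number of subnets: 8 = 2^3
New prefix = 17 - 3 = 14
Supernet: 120.168.0.0/14


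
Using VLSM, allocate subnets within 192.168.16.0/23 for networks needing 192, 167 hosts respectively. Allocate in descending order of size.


192 hosts -> /24 (254 usable): 192.168.16.0/24
167 hosts -> /24 (254 usable): 192.168.17.0/24
Allocation: 192.168.16.0/24 (192 hosts, 254 usable); 192.168.17.0/24 (167 hosts, 254 usable)


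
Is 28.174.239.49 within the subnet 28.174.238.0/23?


Subnet network: 28.174.238.0
Test IP AND mask: 28.174.238.0
Yes, 28.174.239.49 is in 28.174.238.0/23


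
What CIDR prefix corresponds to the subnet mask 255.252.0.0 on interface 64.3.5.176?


Binary: 11111111.11111100.00000000.00000000
Count leading 1s
Prefix: /14


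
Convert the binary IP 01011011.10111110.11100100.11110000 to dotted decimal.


01011011 = 91
10111110 = 190
11100100 = 228
11110000 = 240
IP: 91.190.228.240


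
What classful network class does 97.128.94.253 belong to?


First octet: 97
Binary: 01100001
0xxxxxxx -> Class A (1-126)
Class A, default mask 255.0.0.0 (/8)


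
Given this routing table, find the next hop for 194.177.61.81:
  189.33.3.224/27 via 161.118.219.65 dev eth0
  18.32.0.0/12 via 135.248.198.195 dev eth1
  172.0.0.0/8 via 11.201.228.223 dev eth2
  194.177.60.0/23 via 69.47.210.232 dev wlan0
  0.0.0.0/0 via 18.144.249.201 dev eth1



Longest prefix match for 194.177.61.81:
  /27 189.33.3.224: no
  /12 18.32.0.0: no
  /8 172.0.0.0: no
  /23 194.177.60.0: MATCH
  /0 0.0.0.0: MATCH
Selected: next-hop 69.47.210.232 via wlan0 (matched /23)


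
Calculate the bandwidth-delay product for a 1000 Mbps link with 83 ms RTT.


BDP = bandwidth * RTT
= 1000 Mbps * 83 ms
= 1000 * 1e6 * 83 / 1000 bits
= 83000000 bits
= 10375000 bytes
= 10131.8359 KB
BDP = 83000000 bits (10375000 bytes)


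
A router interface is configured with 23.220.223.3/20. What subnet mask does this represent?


/20 means 20 network bits, 12 host bits
Binary: 11111111111111111111000000000000
Mask: 255.255.240.0


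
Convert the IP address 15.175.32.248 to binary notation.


15 = 00001111
175 = 10101111
32 = 00100000
248 = 11111000
Binary: 00001111.10101111.00100000.11111000


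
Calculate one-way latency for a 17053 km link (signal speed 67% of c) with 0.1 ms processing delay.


Speed = 0.67 * 3e5 km/s = 201000 km/s
Propagation delay = 17053 / 201000 = 0.0848 s = 84.8408 ms
Processing delay = 0.1 ms
Total one-way latency = 84.9408 ms


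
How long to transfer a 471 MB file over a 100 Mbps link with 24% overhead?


Effective throughput = 100 * (1 - 24/100) = 76 Mbps
File size in Mb = 471 * 8 = 3768 Mb
Time = 3768 / 76
Time = 49.5789 seconds


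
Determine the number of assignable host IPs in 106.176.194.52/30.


Host bits = 32 - 30 = 2
Total addresses = 2^2 = 4
Usable = total - 2 (network and broadcast)
Usable hosts: 2


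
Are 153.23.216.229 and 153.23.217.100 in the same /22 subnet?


Mask: 255.255.252.0
153.23.216.229 AND mask = 153.23.216.0
153.23.217.100 AND mask = 153.23.216.0
Yes, same subnet (153.23.216.0)


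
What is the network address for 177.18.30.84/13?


IP:   10110001.00010010.00011110.01010100
Mask: 11111111.11111000.00000000.00000000
AND operation:
Net:  10110001.00010000.00000000.00000000
Network: 177.16.0.0/13


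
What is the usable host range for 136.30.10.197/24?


Network: 136.30.10.0
Broadcast: 136.30.10.255
First usable = network + 1
Last usable = broadcast - 1
Range: 136.30.10.1 to 136.30.10.254


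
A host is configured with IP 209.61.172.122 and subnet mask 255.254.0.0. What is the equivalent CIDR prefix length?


Binary: 11111111.11111110.00000000.00000000
Count leading 1s
Prefix: /15


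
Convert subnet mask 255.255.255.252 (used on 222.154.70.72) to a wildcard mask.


Subnet mask: 255.255.255.252
Wildcard = 255.255.255.255 - subnet mask
255 - 255 = 0
255 - 255 = 0
255 - 255 = 0
255 - 252 = 3
Wildcard: 0.0.0.3


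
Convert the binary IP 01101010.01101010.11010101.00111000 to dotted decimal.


01101010 = 106
01101010 = 106
11010101 = 213
00111000 = 56
IP: 106.106.213.56


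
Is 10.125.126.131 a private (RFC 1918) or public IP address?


RFC 1918 private ranges:
  10.0.0.0/8 (10.0.0.0 - 10.255.255.255)
  172.16.0.0/12 (172.16.0.0 - 172.31.255.255)
  192.168.0.0/16 (192.168.0.0 - 192.168.255.255)
Private (in 10.0.0.0/8)


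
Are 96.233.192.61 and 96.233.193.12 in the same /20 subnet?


Mask: 255.255.240.0
96.233.192.61 AND mask = 96.233.192.0
96.233.193.12 AND mask = 96.233.192.0
Yes, same subnet (96.233.192.0)


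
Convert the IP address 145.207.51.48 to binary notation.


145 = 10010001
207 = 11001111
51 = 00110011
48 = 00110000
Binary: 10010001.11001111.00110011.00110000


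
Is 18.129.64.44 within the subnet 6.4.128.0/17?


Subnet network: 6.4.128.0
Test IP AND mask: 18.129.0.0
No, 18.129.64.44 is not in 6.4.128.0/17


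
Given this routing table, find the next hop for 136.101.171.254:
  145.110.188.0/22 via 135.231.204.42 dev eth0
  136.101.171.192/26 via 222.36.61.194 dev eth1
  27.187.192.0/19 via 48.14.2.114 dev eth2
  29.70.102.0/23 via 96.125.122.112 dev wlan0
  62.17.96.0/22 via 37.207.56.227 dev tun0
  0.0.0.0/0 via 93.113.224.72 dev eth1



Longest prefix match for 136.101.171.254:
  /22 145.110.188.0: no
  /26 136.101.171.192: MATCH
  /19 27.187.192.0: no
  /23 29.70.102.0: no
  /22 62.17.96.0: no
  /0 0.0.0.0: MATCH
Selected: next-hop 222.36.61.194 via eth1 (matched /26)


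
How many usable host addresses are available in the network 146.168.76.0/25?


Host bits = 32 - 25 = 7
Total addresses = 2^7 = 128
Usable = total - 2 (network and broadcast)
Usable hosts: 126


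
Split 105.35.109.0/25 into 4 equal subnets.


New prefix = 25 + 2 = 27
Each subnet has 32 addresses
  105.35.109.0/27
  105.35.109.32/27
  105.35.109.64/27
  105.35.109.96/27
Subnets: 105.35.109.0/27, 105.35.109.32/27, 105.35.109.64/27, 105.35.109.96/27


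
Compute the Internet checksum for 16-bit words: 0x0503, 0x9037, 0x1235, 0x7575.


Sum all words (with carry folding):
+ 0x0503 = 0x0503
+ 0x9037 = 0x953a
+ 0x1235 = 0xa76f
+ 0x7575 = 0x1ce5
One's complement: ~0x1ce5
Checksum = 0xe31a


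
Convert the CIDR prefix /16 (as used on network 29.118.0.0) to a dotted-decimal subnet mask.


/16 means 16 network bits, 16 host bits
Binary: 11111111111111110000000000000000
Mask: 255.255.0.0


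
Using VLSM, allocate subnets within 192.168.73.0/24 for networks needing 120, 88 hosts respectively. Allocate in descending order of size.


120 hosts -> /25 (126 usable): 192.168.73.0/25
88 hosts -> /25 (126 usable): 192.168.73.128/25
Allocation: 192.168.73.0/25 (120 hosts, 126 usable); 192.168.73.128/25 (88 hosts, 126 usable)


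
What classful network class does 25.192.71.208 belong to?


First octet: 25
Binary: 00011001
0xxxxxxx -> Class A (1-126)
Class A, default mask 255.0.0.0 (/8)


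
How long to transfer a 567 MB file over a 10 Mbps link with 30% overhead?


Effective throughput = 10 * (1 - 30/100) = 7 Mbps
File size in Mb = 567 * 8 = 4536 Mb
Time = 4536 / 7
Time = 648 seconds


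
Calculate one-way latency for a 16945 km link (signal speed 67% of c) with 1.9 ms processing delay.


Speed = 0.67 * 3e5 km/s = 201000 km/s
Propagation delay = 16945 / 201000 = 0.0843 s = 84.3035 ms
Processing delay = 1.9 ms
Total one-way latency = 86.2035 ms


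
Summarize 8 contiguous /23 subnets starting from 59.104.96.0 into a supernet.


Original prefix: /23
Number of subnets: 8 = 2^3
New prefix = 23 - 3 = 20
Supernet: 59.104.96.0/20


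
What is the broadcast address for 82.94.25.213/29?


Network: 82.94.25.208/29
Host bits = 3
Set all host bits to 1:
Broadcast: 82.94.25.215


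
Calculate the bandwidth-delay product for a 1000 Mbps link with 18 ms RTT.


BDP = bandwidth * RTT
= 1000 Mbps * 18 ms
= 1000 * 1e6 * 18 / 1000 bits
= 18000000 bits
= 2250000 bytes
= 2197.2656 KB
BDP = 18000000 bits (2250000 bytes)


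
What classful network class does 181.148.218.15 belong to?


First octet: 181
Binary: 10110101
10xxxxxx -> Class B (128-191)
Class B, default mask 255.255.0.0 (/16)


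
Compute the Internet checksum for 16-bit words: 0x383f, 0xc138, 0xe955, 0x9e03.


Sum all words (with carry folding):
+ 0x383f = 0x383f
+ 0xc138 = 0xf977
+ 0xe955 = 0xe2cd
+ 0x9e03 = 0x80d1
One's complement: ~0x80d1
Checksum = 0x7f2e


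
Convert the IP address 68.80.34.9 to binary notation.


68 = 01000100
80 = 01010000
34 = 00100010
9 = 00001001
Binary: 01000100.01010000.00100010.00001001


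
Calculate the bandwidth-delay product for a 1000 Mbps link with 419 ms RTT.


BDP = bandwidth * RTT
= 1000 Mbps * 419 ms
= 1000 * 1e6 * 419 / 1000 bits
= 419000000 bits
= 52375000 bytes
= 51147.4609 KB
BDP = 419000000 bits (52375000 bytes)


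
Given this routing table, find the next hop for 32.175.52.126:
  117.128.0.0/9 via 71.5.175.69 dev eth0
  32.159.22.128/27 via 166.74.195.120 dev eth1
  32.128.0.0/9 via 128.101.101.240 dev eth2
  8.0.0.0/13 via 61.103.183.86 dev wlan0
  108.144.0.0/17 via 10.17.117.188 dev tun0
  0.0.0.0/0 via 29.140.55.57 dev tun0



Longest prefix match for 32.175.52.126:
  /9 117.128.0.0: no
  /27 32.159.22.128: no
  /9 32.128.0.0: MATCH
  /13 8.0.0.0: no
  /17 108.144.0.0: no
  /0 0.0.0.0: MATCH
Selected: next-hop 128.101.101.240 via eth2 (matched /9)


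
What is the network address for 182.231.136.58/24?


IP:   10110110.11100111.10001000.00111010
Mask: 11111111.11111111.11111111.00000000
AND operation:
Net:  10110110.11100111.10001000.00000000
Network: 182.231.136.0/24


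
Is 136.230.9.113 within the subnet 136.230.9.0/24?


Subnet network: 136.230.9.0
Test IP AND mask: 136.230.9.0
Yes, 136.230.9.113 is in 136.230.9.0/24


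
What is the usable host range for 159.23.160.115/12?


Network: 159.16.0.0
Broadcast: 159.31.255.255
First usable = network + 1
Last usable = broadcast - 1
Range: 159.16.0.1 to 159.31.255.254


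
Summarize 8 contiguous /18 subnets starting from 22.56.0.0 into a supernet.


Original prefix: /18
Number of subnets: 8 = 2^3
New prefix = 18 - 3 = 15
Supernet: 22.56.0.0/15


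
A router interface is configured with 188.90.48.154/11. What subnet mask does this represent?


/11 means 11 network bits, 21 host bits
Binary: 11111111111000000000000000000000
Mask: 255.224.0.0


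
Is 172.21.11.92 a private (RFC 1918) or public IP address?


RFC 1918 private ranges:
  10.0.0.0/8 (10.0.0.0 - 10.255.255.255)
  172.16.0.0/12 (172.16.0.0 - 172.31.255.255)
  192.168.0.0/16 (192.168.0.0 - 192.168.255.255)
Private (in 172.16.0.0/12)


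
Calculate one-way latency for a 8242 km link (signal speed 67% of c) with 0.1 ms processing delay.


Speed = 0.67 * 3e5 km/s = 201000 km/s
Propagation delay = 8242 / 201000 = 0.041 s = 41.005 ms
Processing delay = 0.1 ms
Total one-way latency = 41.105 ms


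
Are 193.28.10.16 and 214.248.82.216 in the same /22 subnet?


Mask: 255.255.252.0
193.28.10.16 AND mask = 193.28.8.0
214.248.82.216 AND mask = 214.248.80.0
No, different subnets (193.28.8.0 vs 214.248.80.0)


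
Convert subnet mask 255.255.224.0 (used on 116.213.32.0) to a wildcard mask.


Subnet mask: 255.255.224.0
Wildcard = 255.255.255.255 - subnet mask
255 - 255 = 0
255 - 255 = 0
255 - 224 = 31
255 - 0 = 255
Wildcard: 0.0.31.255


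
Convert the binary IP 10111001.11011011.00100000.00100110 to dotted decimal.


10111001 = 185
11011011 = 219
00100000 = 32
00100110 = 38
IP: 185.219.32.38


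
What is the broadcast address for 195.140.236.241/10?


Network: 195.128.0.0/10
Host bits = 22
Set all host bits to 1:
Broadcast: 195.191.255.255


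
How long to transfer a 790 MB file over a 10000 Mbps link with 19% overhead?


Effective throughput = 10000 * (1 - 19/100) = 8100.0 Mbps
File size in Mb = 790 * 8 = 6320 Mb
Time = 6320 / 8100.0
Time = 0.7802 seconds


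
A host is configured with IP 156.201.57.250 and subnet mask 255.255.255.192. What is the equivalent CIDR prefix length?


Binary: 11111111.11111111.11111111.11000000
Count leading 1s
Prefix: /26


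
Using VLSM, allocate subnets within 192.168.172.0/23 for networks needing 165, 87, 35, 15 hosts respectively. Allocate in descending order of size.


165 hosts -> /24 (254 usable): 192.168.172.0/24
87 hosts -> /25 (126 usable): 192.168.173.0/25
35 hosts -> /26 (62 usable): 192.168.173.128/26
15 hosts -> /27 (30 usable): 192.168.173.192/27
Allocation: 192.168.172.0/24 (165 hosts, 254 usable); 192.168.173.0/25 (87 hosts, 126 usable); 192.168.173.128/26 (35 hosts, 62 usable); 192.168.173.192/27 (15 hosts, 30 usable)


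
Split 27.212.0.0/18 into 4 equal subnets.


New prefix = 18 + 2 = 20
Each subnet has 4096 addresses
  27.212.0.0/20
  27.212.16.0/20
  27.212.32.0/20
  27.212.48.0/20
Subnets: 27.212.0.0/20, 27.212.16.0/20, 27.212.32.0/20, 27.212.48.0/20


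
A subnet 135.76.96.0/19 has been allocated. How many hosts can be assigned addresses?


Host bits = 32 - 19 = 13
Total addresses = 2^13 = 8192
Usable = total - 2 (network and broadcast)
Usable hosts: 8190


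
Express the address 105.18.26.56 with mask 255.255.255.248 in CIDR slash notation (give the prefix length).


Binary: 11111111.11111111.11111111.11111000
Count leading 1s
Prefix: /29


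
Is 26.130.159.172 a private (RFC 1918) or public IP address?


RFC 1918 private ranges:
  10.0.0.0/8 (10.0.0.0 - 10.255.255.255)
  172.16.0.0/12 (172.16.0.0 - 172.31.255.255)
  192.168.0.0/16 (192.168.0.0 - 192.168.255.255)
Public (not in any RFC 1918 range)


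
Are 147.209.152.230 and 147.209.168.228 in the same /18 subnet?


Mask: 255.255.192.0
147.209.152.230 AND mask = 147.209.128.0
147.209.168.228 AND mask = 147.209.128.0
Yes, same subnet (147.209.128.0)


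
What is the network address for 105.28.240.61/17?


IP:   01101001.00011100.11110000.00111101
Mask: 11111111.11111111.10000000.00000000
AND operation:
Net:  01101001.00011100.10000000.00000000
Network: 105.28.128.0/17


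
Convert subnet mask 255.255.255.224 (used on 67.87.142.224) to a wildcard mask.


Subnet mask: 255.255.255.224
Wildcard = 255.255.255.255 - subnet mask
255 - 255 = 0
255 - 255 = 0
255 - 255 = 0
255 - 224 = 31
Wildcard: 0.0.0.31


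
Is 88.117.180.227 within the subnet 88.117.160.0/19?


Subnet network: 88.117.160.0
Test IP AND mask: 88.117.160.0
Yes, 88.117.180.227 is in 88.117.160.0/19


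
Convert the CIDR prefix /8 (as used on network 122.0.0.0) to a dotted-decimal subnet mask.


/8 means 8 network bits, 24 host bits
Binary: 11111111000000000000000000000000
Mask: 255.0.0.0


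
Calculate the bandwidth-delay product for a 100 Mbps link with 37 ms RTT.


BDP = bandwidth * RTT
= 100 Mbps * 37 ms
= 100 * 1e6 * 37 / 1000 bits
= 3700000 bits
= 462500 bytes
= 451.6602 KB
BDP = 3700000 bits (462500 bytes)


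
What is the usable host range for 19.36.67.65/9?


Network: 19.0.0.0
Broadcast: 19.127.255.255
First usable = network + 1
Last usable = broadcast - 1
Range: 19.0.0.1 to 19.127.255.254


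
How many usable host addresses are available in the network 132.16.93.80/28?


Host bits = 32 - 28 = 4
Total addresses = 2^4 = 16
Usable = total - 2 (network and broadcast)
Usable hosts: 14


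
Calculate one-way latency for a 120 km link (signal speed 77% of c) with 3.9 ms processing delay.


Speed = 0.77 * 3e5 km/s = 231000 km/s
Propagation delay = 120 / 231000 = 0.0005 s = 0.5195 ms
Processing delay = 3.9 ms
Total one-way latency = 4.4195 ms


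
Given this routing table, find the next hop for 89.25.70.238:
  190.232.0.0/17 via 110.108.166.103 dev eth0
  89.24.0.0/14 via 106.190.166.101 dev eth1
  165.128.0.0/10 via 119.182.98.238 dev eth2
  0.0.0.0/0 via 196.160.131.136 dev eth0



Longest prefix match for 89.25.70.238:
  /17 190.232.0.0: no
  /14 89.24.0.0: MATCH
  /10 165.128.0.0: no
  /0 0.0.0.0: MATCH
Selected: next-hop 106.190.166.101 via eth1 (matched /14)


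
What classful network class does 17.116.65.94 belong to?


First octet: 17
Binary: 00010001
0xxxxxxx -> Class A (1-126)
Class A, default mask 255.0.0.0 (/8)


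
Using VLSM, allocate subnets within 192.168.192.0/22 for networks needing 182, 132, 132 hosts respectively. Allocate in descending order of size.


182 hosts -> /24 (254 usable): 192.168.192.0/24
132 hosts -> /24 (254 usable): 192.168.193.0/24
132 hosts -> /24 (254 usable): 192.168.194.0/24
Allocation: 192.168.192.0/24 (182 hosts, 254 usable); 192.168.193.0/24 (132 hosts, 254 usable); 192.168.194.0/24 (132 hosts, 254 usable)


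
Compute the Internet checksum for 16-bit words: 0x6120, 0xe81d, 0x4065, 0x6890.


Sum all words (with carry folding):
+ 0x6120 = 0x6120
+ 0xe81d = 0x493e
+ 0x4065 = 0x89a3
+ 0x6890 = 0xf233
One's complement: ~0xf233
Checksum = 0x0dcc


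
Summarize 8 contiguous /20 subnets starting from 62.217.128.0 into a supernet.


Original prefix: /20
Number of subnets: 8 = 2^3
New prefix = 20 - 3 = 17
Supernet: 62.217.128.0/17


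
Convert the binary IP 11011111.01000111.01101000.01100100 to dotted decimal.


11011111 = 223
01000111 = 71
01101000 = 104
01100100 = 100
IP: 223.71.104.100


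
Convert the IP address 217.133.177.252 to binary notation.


217 = 11011001
133 = 10000101
177 = 10110001
252 = 11111100
Binary: 11011001.10000101.10110001.11111100


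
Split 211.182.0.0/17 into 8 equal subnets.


New prefix = 17 + 3 = 20
Each subnet has 4096 addresses
  211.182.0.0/20
  211.182.16.0/20
  211.182.32.0/20
  211.182.48.0/20
  211.182.64.0/20
  211.182.80.0/20
  211.182.96.0/20
  211.182.112.0/20
Subnets: 211.182.0.0/20, 211.182.16.0/20, 211.182.32.0/20, 211.182.48.0/20, 211.182.64.0/20, 211.182.80.0/20, 211.182.96.0/20, 211.182.112.0/20


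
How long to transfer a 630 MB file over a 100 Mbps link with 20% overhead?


Effective throughput = 100 * (1 - 20/100) = 80 Mbps
File size in Mb = 630 * 8 = 5040 Mb
Time = 5040 / 80
Time = 63 seconds


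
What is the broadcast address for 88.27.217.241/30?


Network: 88.27.217.240/30
Host bits = 2
Set all host bits to 1:
Broadcast: 88.27.217.243


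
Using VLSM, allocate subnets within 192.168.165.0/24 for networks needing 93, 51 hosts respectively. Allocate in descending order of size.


93 hosts -> /25 (126 usable): 192.168.165.0/25
51 hosts -> /26 (62 usable): 192.168.165.128/26
Allocation: 192.168.165.0/25 (93 hosts, 126 usable); 192.168.165.128/26 (51 hosts, 62 usable)


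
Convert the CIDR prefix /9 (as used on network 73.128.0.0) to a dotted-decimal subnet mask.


/9 means 9 network bits, 23 host bits
Binary: 11111111100000000000000000000000
Mask: 255.128.0.0


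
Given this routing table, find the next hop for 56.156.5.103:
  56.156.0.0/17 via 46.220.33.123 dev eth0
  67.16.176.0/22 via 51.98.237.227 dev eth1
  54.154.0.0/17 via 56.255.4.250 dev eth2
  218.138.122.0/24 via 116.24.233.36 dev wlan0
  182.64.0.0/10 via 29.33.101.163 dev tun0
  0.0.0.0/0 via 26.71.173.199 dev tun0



Longest prefix match for 56.156.5.103:
  /17 56.156.0.0: MATCH
  /22 67.16.176.0: no
  /17 54.154.0.0: no
  /24 218.138.122.0: no
  /10 182.64.0.0: no
  /0 0.0.0.0: MATCH
Selected: next-hop 46.220.33.123 via eth0 (matched /17)


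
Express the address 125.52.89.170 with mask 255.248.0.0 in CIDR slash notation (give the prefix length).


Binary: 11111111.11111000.00000000.00000000
Count leading 1s
Prefix: /13


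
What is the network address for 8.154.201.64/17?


IP:   00001000.10011010.11001001.01000000
Mask: 11111111.11111111.10000000.00000000
AND operation:
Net:  00001000.10011010.10000000.00000000
Network: 8.154.128.0/17


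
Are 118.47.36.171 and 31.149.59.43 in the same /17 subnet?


Mask: 255.255.128.0
118.47.36.171 AND mask = 118.47.0.0
31.149.59.43 AND mask = 31.149.0.0
No, different subnets (118.47.0.0 vs 31.149.0.0)


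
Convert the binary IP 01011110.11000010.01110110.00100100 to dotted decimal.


01011110 = 94
11000010 = 194
01110110 = 118
00100100 = 36
IP: 94.194.118.36


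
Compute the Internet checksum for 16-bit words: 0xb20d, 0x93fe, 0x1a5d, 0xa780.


Sum all words (with carry folding):
+ 0xb20d = 0xb20d
+ 0x93fe = 0x460c
+ 0x1a5d = 0x6069
+ 0xa780 = 0x07ea
One's complement: ~0x07ea
Checksum = 0xf815


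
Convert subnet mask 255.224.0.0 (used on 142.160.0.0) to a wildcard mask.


Subnet mask: 255.224.0.0
Wildcard = 255.255.255.255 - subnet mask
255 - 255 = 0
255 - 224 = 31
255 - 0 = 255
255 - 0 = 255
Wildcard: 0.31.255.255


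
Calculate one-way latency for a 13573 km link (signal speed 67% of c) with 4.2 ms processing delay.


Speed = 0.67 * 3e5 km/s = 201000 km/s
Propagation delay = 13573 / 201000 = 0.0675 s = 67.5274 ms
Processing delay = 4.2 ms
Total one-way latency = 71.7274 ms


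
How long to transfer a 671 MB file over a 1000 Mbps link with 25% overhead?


Effective throughput = 1000 * (1 - 25/100) = 750 Mbps
File size in Mb = 671 * 8 = 5368 Mb
Time = 5368 / 750
Time = 7.1573 seconds


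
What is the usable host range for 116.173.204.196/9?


Network: 116.128.0.0
Broadcast: 116.255.255.255
First usable = network + 1
Last usable = broadcast - 1
Range: 116.128.0.1 to 116.255.255.254


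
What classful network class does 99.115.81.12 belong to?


First octet: 99
Binary: 01100011
0xxxxxxx -> Class A (1-126)
Class A, default mask 255.0.0.0 (/8)


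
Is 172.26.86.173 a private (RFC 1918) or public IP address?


RFC 1918 private ranges:
  10.0.0.0/8 (10.0.0.0 - 10.255.255.255)
  172.16.0.0/12 (172.16.0.0 - 172.31.255.255)
  192.168.0.0/16 (192.168.0.0 - 192.168.255.255)
Private (in 172.16.0.0/12)


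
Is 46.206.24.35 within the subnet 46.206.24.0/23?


Subnet network: 46.206.24.0
Test IP AND mask: 46.206.24.0
Yes, 46.206.24.35 is in 46.206.24.0/23


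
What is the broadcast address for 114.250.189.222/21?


Network: 114.250.184.0/21
Host bits = 11
Set all host bits to 1:
Broadcast: 114.250.191.255


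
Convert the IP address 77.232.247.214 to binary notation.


77 = 01001101
232 = 11101000
247 = 11110111
214 = 11010110
Binary: 01001101.11101000.11110111.11010110


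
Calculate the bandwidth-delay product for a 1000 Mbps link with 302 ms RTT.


BDP = bandwidth * RTT
= 1000 Mbps * 302 ms
= 1000 * 1e6 * 302 / 1000 bits
= 302000000 bits
= 37750000 bytes
= 36865.2344 KB
BDP = 302000000 bits (37750000 bytes)


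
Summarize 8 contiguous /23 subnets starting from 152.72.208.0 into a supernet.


Original prefix: /23
Number of subnets: 8 = 2^3
New prefix = 23 - 3 = 20
Supernet: 152.72.208.0/20


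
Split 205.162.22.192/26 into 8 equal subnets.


New prefix = 26 + 3 = 29
Each subnet has 8 addresses
  205.162.22.192/29
  205.162.22.200/29
  205.162.22.208/29
  205.162.22.216/29
  205.162.22.224/29
  205.162.22.232/29
  205.162.22.240/29
  205.162.22.248/29
Subnets: 205.162.22.192/29, 205.162.22.200/29, 205.162.22.208/29, 205.162.22.216/29, 205.162.22.224/29, 205.162.22.232/29, 205.162.22.240/29, 205.162.22.248/29


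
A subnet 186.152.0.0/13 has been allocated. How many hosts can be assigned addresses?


Host bits = 32 - 13 = 19
Total addresses = 2^19 = 524288
Usable = total - 2 (network and broadcast)
Usable hosts: 524286


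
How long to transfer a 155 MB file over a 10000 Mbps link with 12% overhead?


Effective throughput = 10000 * (1 - 12/100) = 8800 Mbps
File size in Mb = 155 * 8 = 1240 Mb
Time = 1240 / 8800
Time = 0.1409 seconds


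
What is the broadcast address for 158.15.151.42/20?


Network: 158.15.144.0/20
Host bits = 12
Set all host bits to 1:
Broadcast: 158.15.159.255


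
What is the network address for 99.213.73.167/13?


IP:   01100011.11010101.01001001.10100111
Mask: 11111111.11111000.00000000.00000000
AND operation:
Net:  01100011.11010000.00000000.00000000
Network: 99.208.0.0/13


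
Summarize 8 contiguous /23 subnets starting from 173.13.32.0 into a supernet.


Original prefix: /23
Number of subnets: 8 = 2^3
New prefix = 23 - 3 = 20
Supernet: 173.13.32.0/20


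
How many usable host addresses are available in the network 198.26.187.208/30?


Host bits = 32 - 30 = 2
Total addresses = 2^2 = 4
Usable = total - 2 (network and broadcast)
Usable hosts: 2


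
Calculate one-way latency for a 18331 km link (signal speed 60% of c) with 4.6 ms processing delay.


Speed = 0.6 * 3e5 km/s = 180000 km/s
Propagation delay = 18331 / 180000 = 0.1018 s = 101.8389 ms
Processing delay = 4.6 ms
Total one-way latency = 106.4389 ms


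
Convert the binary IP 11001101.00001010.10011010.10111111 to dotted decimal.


11001101 = 205
00001010 = 10
10011010 = 154
10111111 = 191
IP: 205.10.154.191


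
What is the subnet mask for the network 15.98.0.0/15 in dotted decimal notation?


/15 means 15 network bits, 17 host bits
Binary: 11111111111111100000000000000000
Mask: 255.254.0.0


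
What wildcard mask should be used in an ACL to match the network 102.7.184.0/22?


Subnet mask: 255.255.252.0
Wildcard = 255.255.255.255 - subnet mask
255 - 255 = 0
255 - 255 = 0
255 - 252 = 3
255 - 0 = 255
Wildcard: 0.0.3.255


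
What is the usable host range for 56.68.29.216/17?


Network: 56.68.0.0
Broadcast: 56.68.127.255
First usable = network + 1
Last usable = broadcast - 1
Range: 56.68.0.1 to 56.68.127.254


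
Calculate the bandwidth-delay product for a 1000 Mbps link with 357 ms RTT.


BDP = bandwidth * RTT
= 1000 Mbps * 357 ms
= 1000 * 1e6 * 357 / 1000 bits
= 357000000 bits
= 44625000 bytes
= 43579.1016 KB
BDP = 357000000 bits (44625000 bytes)


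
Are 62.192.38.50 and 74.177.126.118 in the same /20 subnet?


Mask: 255.255.240.0
62.192.38.50 AND mask = 62.192.32.0
74.177.126.118 AND mask = 74.177.112.0
No, different subnets (62.192.32.0 vs 74.177.112.0)


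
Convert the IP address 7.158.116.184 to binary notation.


7 = 00000111
158 = 10011110
116 = 01110100
184 = 10111000
Binary: 00000111.10011110.01110100.10111000


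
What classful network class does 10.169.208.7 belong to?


First octet: 10
Binary: 00001010
0xxxxxxx -> Class A (1-126)
Class A, default mask 255.0.0.0 (/8)


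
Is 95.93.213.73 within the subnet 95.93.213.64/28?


Subnet network: 95.93.213.64
Test IP AND mask: 95.93.213.64
Yes, 95.93.213.73 is in 95.93.213.64/28


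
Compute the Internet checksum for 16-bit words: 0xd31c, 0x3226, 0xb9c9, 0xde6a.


Sum all words (with carry folding):
+ 0xd31c = 0xd31c
+ 0x3226 = 0x0543
+ 0xb9c9 = 0xbf0c
+ 0xde6a = 0x9d77
One's complement: ~0x9d77
Checksum = 0x6288


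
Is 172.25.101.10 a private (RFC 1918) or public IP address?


RFC 1918 private ranges:
  10.0.0.0/8 (10.0.0.0 - 10.255.255.255)
  172.16.0.0/12 (172.16.0.0 - 172.31.255.255)
  192.168.0.0/16 (192.168.0.0 - 192.168.255.255)
Private (in 172.16.0.0/12)


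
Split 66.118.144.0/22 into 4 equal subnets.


New prefix = 22 + 2 = 24
Each subnet has 256 addresses
  66.118.144.0/24
  66.118.145.0/24
  66.118.146.0/24
  66.118.147.0/24
Subnets: 66.118.144.0/24, 66.118.145.0/24, 66.118.146.0/24, 66.118.147.0/24


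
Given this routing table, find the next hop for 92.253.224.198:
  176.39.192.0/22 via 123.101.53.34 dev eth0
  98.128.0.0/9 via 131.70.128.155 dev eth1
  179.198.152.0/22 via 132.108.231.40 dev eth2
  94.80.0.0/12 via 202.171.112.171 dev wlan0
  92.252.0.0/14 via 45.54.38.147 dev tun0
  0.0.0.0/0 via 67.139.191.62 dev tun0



Longest prefix match for 92.253.224.198:
  /22 176.39.192.0: no
  /9 98.128.0.0: no
  /22 179.198.152.0: no
  /12 94.80.0.0: no
  /14 92.252.0.0: MATCH
  /0 0.0.0.0: MATCH
Selected: next-hop 45.54.38.147 via tun0 (matched /14)


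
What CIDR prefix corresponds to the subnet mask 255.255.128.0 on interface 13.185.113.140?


Binary: 11111111.11111111.10000000.00000000
Count leading 1s
Prefix: /17


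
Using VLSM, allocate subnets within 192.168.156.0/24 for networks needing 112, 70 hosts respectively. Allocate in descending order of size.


112 hosts -> /25 (126 usable): 192.168.156.0/25
70 hosts -> /25 (126 usable): 192.168.156.128/25
Allocation: 192.168.156.0/25 (112 hosts, 126 usable); 192.168.156.128/25 (70 hosts, 126 usable)


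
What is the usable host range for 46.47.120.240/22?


Network: 46.47.120.0
Broadcast: 46.47.123.255
First usable = network + 1
Last usable = broadcast - 1
Range: 46.47.120.1 to 46.47.123.254


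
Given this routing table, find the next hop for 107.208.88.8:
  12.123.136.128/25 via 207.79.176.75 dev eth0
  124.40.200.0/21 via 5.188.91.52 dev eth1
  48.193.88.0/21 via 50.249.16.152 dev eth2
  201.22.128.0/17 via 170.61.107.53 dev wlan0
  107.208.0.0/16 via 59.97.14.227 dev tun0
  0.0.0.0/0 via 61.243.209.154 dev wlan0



Longest prefix match for 107.208.88.8:
  /25 12.123.136.128: no
  /21 124.40.200.0: no
  /21 48.193.88.0: no
  /17 201.22.128.0: no
  /16 107.208.0.0: MATCH
  /0 0.0.0.0: MATCH
Selected: next-hop 59.97.14.227 via tun0 (matched /16)


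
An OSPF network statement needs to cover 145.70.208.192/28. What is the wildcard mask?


Subnet mask: 255.255.255.240
Wildcard = 255.255.255.255 - subnet mask
255 - 255 = 0
255 - 255 = 0
255 - 255 = 0
255 - 240 = 15
Wildcard: 0.0.0.15


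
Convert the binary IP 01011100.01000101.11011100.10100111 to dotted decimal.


01011100 = 92
01000101 = 69
11011100 = 220
10100111 = 167
IP: 92.69.220.167


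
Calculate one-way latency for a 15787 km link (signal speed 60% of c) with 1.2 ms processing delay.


Speed = 0.6 * 3e5 km/s = 180000 km/s
Propagation delay = 15787 / 180000 = 0.0877 s = 87.7056 ms
Processing delay = 1.2 ms
Total one-way latency = 88.9056 ms


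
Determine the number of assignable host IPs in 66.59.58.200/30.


Host bits = 32 - 30 = 2
Total addresses = 2^2 = 4
Usable = total - 2 (network and broadcast)
Usable hosts: 2


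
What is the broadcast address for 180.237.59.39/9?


Network: 180.128.0.0/9
Host bits = 23
Set all host bits to 1:
Broadcast: 180.255.255.255


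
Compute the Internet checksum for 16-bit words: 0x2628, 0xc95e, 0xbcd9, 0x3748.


Sum all words (with carry folding):
+ 0x2628 = 0x2628
+ 0xc95e = 0xef86
+ 0xbcd9 = 0xac60
+ 0x3748 = 0xe3a8
One's complement: ~0xe3a8
Checksum = 0x1c57


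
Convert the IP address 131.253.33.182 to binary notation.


131 = 10000011
253 = 11111101
33 = 00100001
182 = 10110110
Binary: 10000011.11111101.00100001.10110110


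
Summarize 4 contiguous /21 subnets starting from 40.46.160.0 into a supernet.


Original prefix: /21
Number of subnets: 4 = 2^2
New prefix = 21 - 2 = 19
Supernet: 40.46.160.0/19


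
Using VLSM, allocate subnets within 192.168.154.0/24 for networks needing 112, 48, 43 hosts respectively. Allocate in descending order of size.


112 hosts -> /25 (126 usable): 192.168.154.0/25
48 hosts -> /26 (62 usable): 192.168.154.128/26
43 hosts -> /26 (62 usable): 192.168.154.192/26
Allocation: 192.168.154.0/25 (112 hosts, 126 usable); 192.168.154.128/26 (48 hosts, 62 usable); 192.168.154.192/26 (43 hosts, 62 usable)


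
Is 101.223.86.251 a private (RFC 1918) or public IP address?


RFC 1918 private ranges:
  10.0.0.0/8 (10.0.0.0 - 10.255.255.255)
  172.16.0.0/12 (172.16.0.0 - 172.31.255.255)
  192.168.0.0/16 (192.168.0.0 - 192.168.255.255)
Public (not in any RFC 1918 range)


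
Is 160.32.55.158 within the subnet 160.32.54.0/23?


Subnet network: 160.32.54.0
Test IP AND mask: 160.32.54.0
Yes, 160.32.55.158 is in 160.32.54.0/23


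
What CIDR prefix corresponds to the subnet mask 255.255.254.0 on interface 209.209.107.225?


Binary: 11111111.11111111.11111110.00000000
Count leading 1s
Prefix: /23


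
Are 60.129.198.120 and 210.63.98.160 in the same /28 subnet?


Mask: 255.255.255.240
60.129.198.120 AND mask = 60.129.198.112
210.63.98.160 AND mask = 210.63.98.160
No, different subnets (60.129.198.112 vs 210.63.98.160)


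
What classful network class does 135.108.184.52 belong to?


First octet: 135
Binary: 10000111
10xxxxxx -> Class B (128-191)
Class B, default mask 255.255.0.0 (/16)


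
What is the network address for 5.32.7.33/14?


IP:   00000101.00100000.00000111.00100001
Mask: 11111111.11111100.00000000.00000000
AND operation:
Net:  00000101.00100000.00000000.00000000
Network: 5.32.0.0/14


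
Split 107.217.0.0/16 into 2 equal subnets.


New prefix = 16 + 1 = 17
Each subnet has 32768 addresses
  107.217.0.0/17
  107.217.128.0/17
Subnets: 107.217.0.0/17, 107.217.128.0/17


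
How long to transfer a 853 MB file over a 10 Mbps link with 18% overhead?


Effective throughput = 10 * (1 - 18/100) = 8.2 Mbps
File size in Mb = 853 * 8 = 6824 Mb
Time = 6824 / 8.2
Time = 832.1951 seconds


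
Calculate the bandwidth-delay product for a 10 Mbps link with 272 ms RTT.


BDP = bandwidth * RTT
= 10 Mbps * 272 ms
= 10 * 1e6 * 272 / 1000 bits
= 2720000 bits
= 340000 bytes
= 332.0312 KB
BDP = 2720000 bits (340000 bytes)


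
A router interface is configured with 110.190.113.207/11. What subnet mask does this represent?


/11 means 11 network bits, 21 host bits
Binary: 11111111111000000000000000000000
Mask: 255.224.0.0


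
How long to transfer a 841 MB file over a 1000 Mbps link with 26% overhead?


Effective throughput = 1000 * (1 - 26/100) = 740 Mbps
File size in Mb = 841 * 8 = 6728 Mb
Time = 6728 / 740
Time = 9.0919 seconds


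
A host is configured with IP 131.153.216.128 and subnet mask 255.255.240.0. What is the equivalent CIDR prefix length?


Binary: 11111111.11111111.11110000.00000000
Count leading 1s
Prefix: /20


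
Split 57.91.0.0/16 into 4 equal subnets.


New prefix = 16 + 2 = 18
Each subnet has 16384 addresses
  57.91.0.0/18
  57.91.64.0/18
  57.91.128.0/18
  57.91.192.0/18
Subnets: 57.91.0.0/18, 57.91.64.0/18, 57.91.128.0/18, 57.91.192.0/18


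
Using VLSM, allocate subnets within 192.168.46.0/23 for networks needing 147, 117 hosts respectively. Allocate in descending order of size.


147 hosts -> /24 (254 usable): 192.168.46.0/24
117 hosts -> /25 (126 usable): 192.168.47.0/25
Allocation: 192.168.46.0/24 (147 hosts, 254 usable); 192.168.47.0/25 (117 hosts, 126 usable)


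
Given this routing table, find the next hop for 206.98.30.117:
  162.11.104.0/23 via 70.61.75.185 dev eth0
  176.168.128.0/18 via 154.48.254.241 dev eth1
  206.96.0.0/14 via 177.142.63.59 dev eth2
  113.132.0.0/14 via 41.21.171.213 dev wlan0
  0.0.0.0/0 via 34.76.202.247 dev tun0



Longest prefix match for 206.98.30.117:
  /23 162.11.104.0: no
  /18 176.168.128.0: no
  /14 206.96.0.0: MATCH
  /14 113.132.0.0: no
  /0 0.0.0.0: MATCH
Selected: next-hop 177.142.63.59 via eth2 (matched /14)


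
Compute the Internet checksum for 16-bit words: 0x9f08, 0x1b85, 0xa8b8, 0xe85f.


Sum all words (with carry folding):
+ 0x9f08 = 0x9f08
+ 0x1b85 = 0xba8d
+ 0xa8b8 = 0x6346
+ 0xe85f = 0x4ba6
One's complement: ~0x4ba6
Checksum = 0xb459


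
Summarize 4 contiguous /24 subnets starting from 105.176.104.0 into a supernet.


Original prefix: /24
Number of subnets: 4 = 2^2
New prefix = 24 - 2 = 22
Supernet: 105.176.104.0/22


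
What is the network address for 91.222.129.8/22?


IP:   01011011.11011110.10000001.00001000
Mask: 11111111.11111111.11111100.00000000
AND operation:
Net:  01011011.11011110.10000000.00000000
Network: 91.222.128.0/22


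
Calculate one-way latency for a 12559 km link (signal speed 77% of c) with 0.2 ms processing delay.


Speed = 0.77 * 3e5 km/s = 231000 km/s
Propagation delay = 12559 / 231000 = 0.0544 s = 54.368 ms
Processing delay = 0.2 ms
Total one-way latency = 54.568 ms


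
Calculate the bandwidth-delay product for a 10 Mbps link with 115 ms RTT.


BDP = bandwidth * RTT
= 10 Mbps * 115 ms
= 10 * 1e6 * 115 / 1000 bits
= 1150000 bits
= 143750 bytes
= 140.3809 KB
BDP = 1150000 bits (143750 bytes)


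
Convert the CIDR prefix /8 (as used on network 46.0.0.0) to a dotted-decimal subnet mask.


/8 means 8 network bits, 24 host bits
Binary: 11111111000000000000000000000000
Mask: 255.0.0.0


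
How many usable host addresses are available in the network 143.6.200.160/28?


Host bits = 32 - 28 = 4
Total addresses = 2^4 = 16
Usable = total - 2 (network and broadcast)
Usable hosts: 14


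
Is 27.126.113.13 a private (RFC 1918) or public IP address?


RFC 1918 private ranges:
  10.0.0.0/8 (10.0.0.0 - 10.255.255.255)
  172.16.0.0/12 (172.16.0.0 - 172.31.255.255)
  192.168.0.0/16 (192.168.0.0 - 192.168.255.255)
Public (not in any RFC 1918 range)


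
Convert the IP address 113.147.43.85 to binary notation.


113 = 01110001
147 = 10010011
43 = 00101011
85 = 01010101
Binary: 01110001.10010011.00101011.01010101


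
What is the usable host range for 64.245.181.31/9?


Network: 64.128.0.0
Broadcast: 64.255.255.255
First usable = network + 1
Last usable = broadcast - 1
Range: 64.128.0.1 to 64.255.255.254


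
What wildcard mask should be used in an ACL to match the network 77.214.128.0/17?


Subnet mask: 255.255.128.0
Wildcard = 255.255.255.255 - subnet mask
255 - 255 = 0
255 - 255 = 0
255 - 128 = 127
255 - 0 = 255
Wildcard: 0.0.127.255


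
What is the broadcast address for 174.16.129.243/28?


Network: 174.16.129.240/28
Host bits = 4
Set all host bits to 1:
Broadcast: 174.16.129.255


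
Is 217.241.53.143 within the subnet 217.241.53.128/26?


Subnet network: 217.241.53.128
Test IP AND mask: 217.241.53.128
Yes, 217.241.53.143 is in 217.241.53.128/26


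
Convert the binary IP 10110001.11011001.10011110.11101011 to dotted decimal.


10110001 = 177
11011001 = 217
10011110 = 158
11101011 = 235
IP: 177.217.158.235


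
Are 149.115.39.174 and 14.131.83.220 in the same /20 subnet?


Mask: 255.255.240.0
149.115.39.174 AND mask = 149.115.32.0
14.131.83.220 AND mask = 14.131.80.0
No, different subnets (149.115.32.0 vs 14.131.80.0)


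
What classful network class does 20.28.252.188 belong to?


First octet: 20
Binary: 00010100
0xxxxxxx -> Class A (1-126)
Class A, default mask 255.0.0.0 (/8)


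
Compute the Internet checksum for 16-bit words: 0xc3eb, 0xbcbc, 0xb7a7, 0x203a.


Sum all words (with carry folding):
+ 0xc3eb = 0xc3eb
+ 0xbcbc = 0x80a8
+ 0xb7a7 = 0x3850
+ 0x203a = 0x588a
One's complement: ~0x588a
Checksum = 0xa775


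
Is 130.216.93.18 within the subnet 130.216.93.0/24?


Subnet network: 130.216.93.0
Test IP AND mask: 130.216.93.0
Yes, 130.216.93.18 is in 130.216.93.0/24


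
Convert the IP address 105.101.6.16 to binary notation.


105 = 01101001
101 = 01100101
6 = 00000110
16 = 00010000
Binary: 01101001.01100101.00000110.00010000


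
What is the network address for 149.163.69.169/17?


IP:   10010101.10100011.01000101.10101001
Mask: 11111111.11111111.10000000.00000000
AND operation:
Net:  10010101.10100011.00000000.00000000
Network: 149.163.0.0/17


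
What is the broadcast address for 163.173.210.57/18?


Network: 163.173.192.0/18
Host bits = 14
Set all host bits to 1:
Broadcast: 163.173.255.255


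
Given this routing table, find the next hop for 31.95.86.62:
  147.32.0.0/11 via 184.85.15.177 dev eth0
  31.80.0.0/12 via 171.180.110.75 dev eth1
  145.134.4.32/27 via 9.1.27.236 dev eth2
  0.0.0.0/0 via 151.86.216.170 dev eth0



Longest prefix match for 31.95.86.62:
  /11 147.32.0.0: no
  /12 31.80.0.0: MATCH
  /27 145.134.4.32: no
  /0 0.0.0.0: MATCH
Selected: next-hop 171.180.110.75 via eth1 (matched /12)
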